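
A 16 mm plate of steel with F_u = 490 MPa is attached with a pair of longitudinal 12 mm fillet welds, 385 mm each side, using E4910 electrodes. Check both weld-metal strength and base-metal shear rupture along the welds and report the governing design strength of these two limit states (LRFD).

E49XX → F_EXX = 490 MPa.
t_e = 0.707 × 12 = 8.484 mm; L = 770 mm.
Weld metal: φR_n = 0.75 × 0.6 × 490 × 8.484 × 770 × 10⁻³ = 1440 kN.
Base metal (shear rupture): φR_n = 0.75 × 0.6 × 490 × 16 × 770 × 10⁻³ = 2717 kN.
Governing: weld metal.

φR_n ≈ 1440 kN (weld metal governs)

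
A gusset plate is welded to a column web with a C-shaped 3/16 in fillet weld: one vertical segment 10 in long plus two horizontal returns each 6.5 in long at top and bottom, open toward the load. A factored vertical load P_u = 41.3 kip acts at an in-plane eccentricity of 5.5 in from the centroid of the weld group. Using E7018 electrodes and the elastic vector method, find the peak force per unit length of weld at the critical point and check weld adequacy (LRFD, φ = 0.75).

E70XX → F_EXX = 70 ksi.
Total weld length L_w = 23 in. Treat welds as unit-width lines.
Centroid: x̄ = 2×6.5×3.25 / 23 = 1.837 in from the vertical weld.
Polar moment about centroid: J = I_x + I_y = [10³/12 + 2×6.5×5²] + [10×1.837² + 2(6.5³/12 + 6.5×1.413²)] = 513.8 in³.
Direct shear f_v = P/L_w = 41.3 / 23 = 1.796 kip/in (vertical).
Torsion M = P·e = 41.3 × 5.5 = 227.15 kip·in.
Critical point at (x, y) = (4.663, 5) from centroid. f_tx = M·y/J = 2.21 kip/in; f_ty = M·x/J = 2.062 kip/in.
Resultant f_max = √[f_tx² + (f_v + f_ty)²] = √[2.21² + (1.796 + 2.062)²] = 4.446 kip/in.
Capacity per unit length: φr_n = 0.75 × 0.6 × 70 × (0.707 × 0.1875) = 4.176 kip/in.
4.446 > 4.176 → NOT adequate.

f_max ≈ 4.45 kip/in; NOT adequate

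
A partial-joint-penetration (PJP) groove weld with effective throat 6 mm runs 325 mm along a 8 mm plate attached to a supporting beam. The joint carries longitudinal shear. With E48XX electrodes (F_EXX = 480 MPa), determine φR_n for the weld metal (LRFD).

Effective throat (given) t_e = 6 mm.
A_we = 6 × 325 = 1950 mm².
F_nw = 0.6 F_EXX = 288 MPa.
φR_n = 0.75 × 288 × 1950 × 10⁻³ = 421.2 kN.

φR_n ≈ 421 kN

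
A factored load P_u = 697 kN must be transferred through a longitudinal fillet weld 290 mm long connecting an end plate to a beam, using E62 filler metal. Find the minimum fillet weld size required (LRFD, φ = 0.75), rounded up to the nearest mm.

w = 13 mm

E62XX → F_EXX = 620 MPa.
Total weld length L = 290 mm.
Required throat t_e = P_u / (φ × 0.6 F_EXX × L) = 697 / (0.75 × 0.6 × 620 × 290 × 10⁻³) = 8.615 mm.
Required leg w = t_e / 0.707 = 12.18 mm → use 13 mm.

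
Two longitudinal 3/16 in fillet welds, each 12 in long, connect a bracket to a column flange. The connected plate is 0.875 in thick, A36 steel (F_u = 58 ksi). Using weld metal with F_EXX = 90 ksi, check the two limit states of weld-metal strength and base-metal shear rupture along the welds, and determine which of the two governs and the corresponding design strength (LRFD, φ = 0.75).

t_e = 0.707 × 0.1875 = 0.1326 in; L = 24 in.
Weld metal: φR_n = 0.75 × 0.6 × 90 × 0.1326 × 24 = 128.9 kips.
Base metal (shear rupture): φR_n = 0.75 × 0.6 × 58 × 0.875 × 24 = 548.1 kips.
Governing: weld metal.

φR_n ≈ 129 kips (weld metal governs)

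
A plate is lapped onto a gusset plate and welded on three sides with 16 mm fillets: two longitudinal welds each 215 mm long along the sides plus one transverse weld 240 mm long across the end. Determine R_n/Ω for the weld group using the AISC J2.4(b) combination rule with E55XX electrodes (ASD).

E55XX → F_EXX = 550 MPa.
t_e = 0.707 × 16 = 11.31 mm.
R_nwl = 0.6 × 550 × 11.31 × 430 × 10⁻³ = 1605 kN (longitudinal, 2 welds).
R_nwt = 0.6 × 550 × 11.31 × 240 × 10⁻³ = 895.9 kN (transverse, base value).
(i) R_nwl + R_nwt = 2501 kN; (ii) 0.85 R_nwl + 1.5 R_nwt = 2708 kN.
R_n = max = 2708 kN [governs: (ii)]; R_n/Ω = 1354 kN.

R_n/Ω ≈ 1350 kN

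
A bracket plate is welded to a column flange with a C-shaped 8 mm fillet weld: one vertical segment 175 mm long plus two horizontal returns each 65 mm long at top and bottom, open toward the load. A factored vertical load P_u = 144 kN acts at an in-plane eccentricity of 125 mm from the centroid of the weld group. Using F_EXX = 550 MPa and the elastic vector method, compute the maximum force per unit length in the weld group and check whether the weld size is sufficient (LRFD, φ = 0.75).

Total weld length L_w = 305 mm. Treat welds as unit-width lines.
Centroid: x̄ = 2×65×32.5 / 305 = 13.85 mm from the vertical weld.
Polar moment about centroid: J = I_x + I_y = [175³/12 + 2×65×87.5²] + [175×13.85² + 2(65³/12 + 65×18.65²)] = 1566000 mm³.
Direct shear f_v = P/L_w = 144×10³ / 305 = 472.1 N/mm (vertical).
Torsion M = P·e = 144×10³ × 125 = 18000000 N·mm.
Critical point at (x, y) = (51.15, 87.5) from centroid. f_tx = M·y/J = 1005 N/mm; f_ty = M·x/J = 587.7 N/mm.
Resultant f_max = √[f_tx² + (f_v + f_ty)²] = √[1005² + (472.1 + 587.7)²] = 1461 N/mm.
Capacity per unit length: φr_n = 0.75 × 0.6 × 550 × (0.707 × 8) = 1400 N/mm.
1461 > 1400 → NOT adequate.

f_max ≈ 1460 N/mm; NOT adequate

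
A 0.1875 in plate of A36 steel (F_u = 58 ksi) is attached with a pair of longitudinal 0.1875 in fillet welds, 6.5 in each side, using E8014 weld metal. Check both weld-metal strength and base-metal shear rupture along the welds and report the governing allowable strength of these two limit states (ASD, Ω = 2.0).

E80XX → F_EXX = 80 ksi.
t_e = 0.707 × 0.1875 = 0.1326 in; L = 13 in.
Weld metal: R_n/Ω = (1/2.0) × 0.6 × 80 × 0.1326 × 13 = 41.36 kip.
Base metal (shear rupture): R_n/Ω = (1/2.0) × 0.6 × 58 × 0.1875 × 13 = 42.41 kip.
Governing: weld metal.

R_n/Ω ≈ 41.4 kip (weld metal governs)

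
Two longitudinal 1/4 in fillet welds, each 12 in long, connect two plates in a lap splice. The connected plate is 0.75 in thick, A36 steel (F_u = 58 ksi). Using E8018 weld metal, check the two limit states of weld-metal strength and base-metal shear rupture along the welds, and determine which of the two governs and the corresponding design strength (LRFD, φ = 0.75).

φR_n ≈ 153 kip (weld metal governs)

E80XX → F_EXX = 80 ksi.
t_e = 0.707 × 0.25 = 0.1767 in; L = 24 in.
Weld metal: φR_n = 0.75 × 0.6 × 80 × 0.1767 × 24 = 152.7 kip.
Base metal (shear rupture): φR_n = 0.75 × 0.6 × 58 × 0.75 × 24 = 469.8 kip.
Governing: weld metal.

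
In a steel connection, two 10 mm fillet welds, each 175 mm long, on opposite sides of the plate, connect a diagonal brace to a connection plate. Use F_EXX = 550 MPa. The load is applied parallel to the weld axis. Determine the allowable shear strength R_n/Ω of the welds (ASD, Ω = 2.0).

R_n/Ω ≈ 408 kN

Effective throat t_e = 0.707 × 10 = 7.07 mm.
Total length L = 350 mm; A_we = 7.07 × 350 = 2474 mm².
F_nw = 0.6 F_EXX = 0.6 × 550 = 330 MPa.
R_n = 330 × 2474 × 10⁻³ = 816.6 kN; R_n/Ω = 816.6/2.0 = 408.3 kN.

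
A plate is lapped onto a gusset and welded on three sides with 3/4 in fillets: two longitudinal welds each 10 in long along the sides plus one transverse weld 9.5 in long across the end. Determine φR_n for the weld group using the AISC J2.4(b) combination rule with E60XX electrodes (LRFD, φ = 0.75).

φR_n ≈ 447 kips

E60XX → F_EXX = 60 ksi.
t_e = 0.707 × 0.75 = 0.5302 in.
R_nwl = 0.6 × 60 × 0.5302 × 20 = 381.8 kips (longitudinal, 2 welds).
R_nwt = 0.6 × 60 × 0.5302 × 9.5 = 181.3 kips (transverse, base value).
(i) R_nwl + R_nwt = 563.1 kips; (ii) 0.85 R_nwl + 1.5 R_nwt = 596.5 kips.
R_n = max = 596.5 kips [governs: (ii)]; φR_n = 447.4 kips.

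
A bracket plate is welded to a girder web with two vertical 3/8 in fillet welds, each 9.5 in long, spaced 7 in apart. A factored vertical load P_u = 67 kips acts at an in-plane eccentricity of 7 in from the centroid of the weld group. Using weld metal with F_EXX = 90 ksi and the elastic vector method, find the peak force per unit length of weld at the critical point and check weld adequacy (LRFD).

f_max ≈ 9.88 kip/in; adequate

Total weld length L_w = 19 in. Treat welds as unit-width lines.
Polar moment about centroid: J = 2[d³/12 + d(b/2)²] = 2[9.5³/12 + 9.5×3.5²] = 375.6 in³.
Direct shear f_v = P/L_w = 67 / 19 = 3.526 kip/in (vertical).
Torsion M = P·e = 67 × 7 = 469 kip·in.
Critical point at (x, y) = (3.5, 4.75) from centroid. f_tx = M·y/J = 5.93 kip/in; f_ty = M·x/J = 4.37 kip/in.
Resultant f_max = √[f_tx² + (f_v + f_ty)²] = √[5.93² + (3.526 + 4.37)²] = 9.875 kip/in.
Capacity per unit length: φr_n = 0.75 × 0.6 × 90 × (0.707 × 0.375) = 10.74 kip/in.
9.875 ≤ 10.74 → adequate.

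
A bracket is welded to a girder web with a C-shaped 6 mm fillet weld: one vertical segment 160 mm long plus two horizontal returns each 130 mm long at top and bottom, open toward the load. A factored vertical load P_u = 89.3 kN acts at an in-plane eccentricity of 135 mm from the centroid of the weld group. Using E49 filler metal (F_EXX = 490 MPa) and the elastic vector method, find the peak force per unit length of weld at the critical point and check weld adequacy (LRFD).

f_max ≈ 693 N/mm; adequate

Total weld length L_w = 420 mm. Treat welds as unit-width lines.
Centroid: x̄ = 2×130×65 / 420 = 40.24 mm from the vertical weld.
Polar moment about centroid: J = I_x + I_y = [160³/12 + 2×130×80²] + [160×40.24² + 2(130³/12 + 130×24.76²)] = 2790000 mm³.
Direct shear f_v = P/L_w = 89.3×10³ / 420 = 212.6 N/mm (vertical).
Torsion M = P·e = 89.3×10³ × 135 = 12056000 N·mm.
Critical point at (x, y) = (89.76, 80) from centroid. f_tx = M·y/J = 345.7 N/mm; f_ty = M·x/J = 387.9 N/mm.
Resultant f_max = √[f_tx² + (f_v + f_ty)²] = √[345.7² + (212.6 + 387.9)²] = 692.9 N/mm.
Capacity per unit length: φr_n = 0.75 × 0.6 × 490 × (0.707 × 6) = 935.4 N/mm.
692.9 ≤ 935.4 → adequate.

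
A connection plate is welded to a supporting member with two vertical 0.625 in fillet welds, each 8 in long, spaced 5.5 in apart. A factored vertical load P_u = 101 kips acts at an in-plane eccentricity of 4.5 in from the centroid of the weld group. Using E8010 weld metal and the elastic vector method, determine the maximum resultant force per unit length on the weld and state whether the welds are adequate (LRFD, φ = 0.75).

f_max ≈ 15.2 kip/in; adequate

E80XX → F_EXX = 80 ksi.
Total weld length L_w = 16 in. Treat welds as unit-width lines.
Polar moment about centroid: J = 2[d³/12 + d(b/2)²] = 2[8³/12 + 8×2.75²] = 206.3 in³.
Direct shear f_v = P/L_w = 101 / 16 = 6.312 kip/in (vertical).
Torsion M = P·e = 101 × 4.5 = 454.5 kip·in.
Critical point at (x, y) = (2.75, 4) from centroid. f_tx = M·y/J = 8.811 kip/in; f_ty = M·x/J = 6.058 kip/in.
Resultant f_max = √[f_tx² + (f_v + f_ty)²] = √[8.811² + (6.312 + 6.058)²] = 15.19 kip/in.
Capacity per unit length: φr_n = 0.75 × 0.6 × 80 × (0.707 × 0.625) = 15.91 kip/in.
15.19 ≤ 15.91 → adequate.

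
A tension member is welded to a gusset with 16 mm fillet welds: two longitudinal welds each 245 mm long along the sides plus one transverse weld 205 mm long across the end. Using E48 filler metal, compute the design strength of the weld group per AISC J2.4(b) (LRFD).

φR_n ≈ 1770 kN

E48XX → F_EXX = 480 MPa.
t_e = 0.707 × 16 = 11.31 mm.
R_nwl = 0.6 × 480 × 11.31 × 490 × 10⁻³ = 1596 kN (longitudinal, 2 welds).
R_nwt = 0.6 × 480 × 11.31 × 205 × 10⁻³ = 667.9 kN (transverse, base value).
(i) R_nwl + R_nwt = 2264 kN; (ii) 0.85 R_nwl + 1.5 R_nwt = 2359 kN.
R_n = max = 2359 kN [governs: (ii)]; φR_n = 1769 kN.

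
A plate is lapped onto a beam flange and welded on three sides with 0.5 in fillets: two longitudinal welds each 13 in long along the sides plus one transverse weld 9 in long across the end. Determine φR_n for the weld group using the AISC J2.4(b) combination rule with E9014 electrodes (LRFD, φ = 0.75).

φR_n ≈ 510 kip

E90XX → F_EXX = 90 ksi.
t_e = 0.707 × 0.5 = 0.3535 in.
R_nwl = 0.6 × 90 × 0.3535 × 26 = 496.3 kip (longitudinal, 2 welds).
R_nwt = 0.6 × 90 × 0.3535 × 9 = 171.8 kip (transverse, base value).
(i) R_nwl + R_nwt = 668.1 kip; (ii) 0.85 R_nwl + 1.5 R_nwt = 679.6 kip.
R_n = max = 679.6 kip [governs: (ii)]; φR_n = 509.7 kip.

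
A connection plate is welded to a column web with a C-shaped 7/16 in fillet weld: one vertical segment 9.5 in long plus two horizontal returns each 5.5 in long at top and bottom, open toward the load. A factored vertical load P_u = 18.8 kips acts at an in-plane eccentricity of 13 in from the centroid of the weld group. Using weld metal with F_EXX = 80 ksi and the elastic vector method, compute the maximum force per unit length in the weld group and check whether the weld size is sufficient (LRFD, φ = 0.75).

f_max ≈ 4.59 kip/in; adequate

Total weld length L_w = 20.5 in. Treat welds as unit-width lines.
Centroid: x̄ = 2×5.5×2.75 / 20.5 = 1.476 in from the vertical weld.
Polar moment about centroid: J = I_x + I_y = [9.5³/12 + 2×5.5×4.75²] + [9.5×1.476² + 2(5.5³/12 + 5.5×1.274²)] = 385.9 in³.
Direct shear f_v = P/L_w = 18.8 / 20.5 = 0.9171 kip/in (vertical).
Torsion M = P·e = 18.8 × 13 = 244.4 kip·in.
Critical point at (x, y) = (4.024, 4.75) from centroid. f_tx = M·y/J = 3.008 kip/in; f_ty = M·x/J = 2.549 kip/in.
Resultant f_max = √[f_tx² + (f_v + f_ty)²] = √[3.008² + (0.9171 + 2.549)²] = 4.589 kip/in.
Capacity per unit length: φr_n = 0.75 × 0.6 × 80 × (0.707 × 0.4375) = 11.14 kip/in.
4.589 ≤ 11.14 → adequate.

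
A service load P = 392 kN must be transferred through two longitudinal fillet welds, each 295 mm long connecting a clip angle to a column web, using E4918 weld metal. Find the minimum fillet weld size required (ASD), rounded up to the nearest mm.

w = 7 mm

E49XX → F_EXX = 490 MPa.
Total weld length L = 590 mm.
Required throat t_e = P × Ω / (0.6 F_EXX × L) = 392 × 2.0 / (0.6 × 490 × 590 × 10⁻³) = 4.52 mm.
Required leg w = t_e / 0.707 = 6.393 mm → use 7 mm.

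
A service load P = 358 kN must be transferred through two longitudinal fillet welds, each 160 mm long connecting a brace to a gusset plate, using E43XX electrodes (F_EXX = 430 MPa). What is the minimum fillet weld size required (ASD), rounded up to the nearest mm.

w = 13 mm

Total weld length L = 320 mm.
Required throat t_e = P × Ω / (0.6 F_EXX × L) = 358 × 2.0 / (0.6 × 430 × 320 × 10⁻³) = 8.672 mm.
Required leg w = t_e / 0.707 = 12.27 mm → use 13 mm.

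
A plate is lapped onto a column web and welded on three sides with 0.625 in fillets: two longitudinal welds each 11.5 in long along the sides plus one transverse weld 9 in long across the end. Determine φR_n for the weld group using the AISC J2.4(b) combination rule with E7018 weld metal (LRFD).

E70XX → F_EXX = 70 ksi.
t_e = 0.707 × 0.625 = 0.4419 in.
R_nwl = 0.6 × 70 × 0.4419 × 23 = 426.9 kip (longitudinal, 2 welds).
R_nwt = 0.6 × 70 × 0.4419 × 9 = 167 kip (transverse, base value).
(i) R_nwl + R_nwt = 593.9 kip; (ii) 0.85 R_nwl + 1.5 R_nwt = 613.4 kip.
R_n = max = 613.4 kip [governs: (ii)]; φR_n = 460 kip.

φR_n ≈ 460 kip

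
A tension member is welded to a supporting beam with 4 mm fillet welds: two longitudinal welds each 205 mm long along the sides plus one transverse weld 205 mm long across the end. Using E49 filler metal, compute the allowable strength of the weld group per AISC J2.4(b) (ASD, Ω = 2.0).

E49XX → F_EXX = 490 MPa.
t_e = 0.707 × 4 = 2.828 mm.
R_nwl = 0.6 × 490 × 2.828 × 410 × 10⁻³ = 340.9 kN (longitudinal, 2 welds).
R_nwt = 0.6 × 490 × 2.828 × 205 × 10⁻³ = 170.4 kN (transverse, base value).
(i) R_nwl + R_nwt = 511.3 kN; (ii) 0.85 R_nwl + 1.5 R_nwt = 545.4 kN.
R_n = max = 545.4 kN [governs: (ii)]; R_n/Ω = 272.7 kN.

R_n/Ω ≈ 273 kN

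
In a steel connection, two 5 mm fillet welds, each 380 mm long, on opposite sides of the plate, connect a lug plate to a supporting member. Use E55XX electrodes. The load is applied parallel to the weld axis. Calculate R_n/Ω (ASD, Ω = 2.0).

E55XX → F_EXX = 550 MPa.
Effective throat t_e = 0.707 × 5 = 3.535 mm.
Total length L = 760 mm; A_we = 3.535 × 760 = 2687 mm².
F_nw = 0.6 F_EXX = 0.6 × 550 = 330 MPa.
R_n = 330 × 2687 × 10⁻³ = 886.6 kN; R_n/Ω = 886.6/2.0 = 443.3 kN.

R_n/Ω ≈ 443 kN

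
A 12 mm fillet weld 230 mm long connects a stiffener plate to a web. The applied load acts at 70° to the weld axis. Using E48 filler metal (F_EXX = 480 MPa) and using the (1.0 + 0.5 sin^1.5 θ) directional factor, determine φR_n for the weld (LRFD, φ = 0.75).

φR_n ≈ 613 kN

t_e = 0.707 × 12 = 8.484 mm; A_we = 8.484 × 230 = 1951 mm².
Directional factor: 1.0 + 0.5 sin^1.5(70°) = 1.455.
F_nw = 0.6 × 480 × 1.455 = 419.2 MPa.
φR_n = 0.75 × 419.2 × 1951 × 10⁻³ = 613.5 kN.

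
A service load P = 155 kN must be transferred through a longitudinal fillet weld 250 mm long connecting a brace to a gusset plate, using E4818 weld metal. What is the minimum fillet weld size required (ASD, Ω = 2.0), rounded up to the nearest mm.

w = 7 mm

E48XX → F_EXX = 480 MPa.
Total weld length L = 250 mm.
Required throat t_e = P × Ω / (0.6 F_EXX × L) = 155 × 2.0 / (0.6 × 480 × 250 × 10⁻³) = 4.306 mm.
Required leg w = t_e / 0.707 = 6.09 mm → use 7 mm.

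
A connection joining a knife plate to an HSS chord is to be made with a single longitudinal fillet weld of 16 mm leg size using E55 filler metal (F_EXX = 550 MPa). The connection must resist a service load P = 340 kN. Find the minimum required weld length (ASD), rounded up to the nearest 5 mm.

L = 185 mm

Throat t_e = 0.707 × 16 = 11.31 mm.
r_n/Ω = (0.6 × 550 × 11.31) / 2.0 = 1866 N/mm = 1.866 kN/mm.
L_req = P / (r_n/Ω) = 340 / 1.866 = 182.2 mm total.
Round up → use L = 185 mm.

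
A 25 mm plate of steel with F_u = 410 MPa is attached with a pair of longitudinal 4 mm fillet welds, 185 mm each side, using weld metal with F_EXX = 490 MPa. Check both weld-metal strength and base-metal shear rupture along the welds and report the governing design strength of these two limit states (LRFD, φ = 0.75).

t_e = 0.707 × 4 = 2.828 mm; L = 370 mm.
Weld metal: φR_n = 0.75 × 0.6 × 490 × 2.828 × 370 × 10⁻³ = 230.7 kN.
Base metal (shear rupture): φR_n = 0.75 × 0.6 × 410 × 25 × 370 × 10⁻³ = 1707 kN.
Governing: weld metal.

φR_n ≈ 231 kN (weld metal governs)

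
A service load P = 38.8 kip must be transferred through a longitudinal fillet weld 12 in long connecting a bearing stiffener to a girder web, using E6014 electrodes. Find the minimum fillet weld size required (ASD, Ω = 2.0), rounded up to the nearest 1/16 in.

E60XX → F_EXX = 60 ksi.
Total weld length L = 12 in.
Required throat t_e = P × Ω / (0.6 F_EXX × L) = 38.8 × 2.0 / (0.6 × 60 × 12) = 0.1796 in.
Required leg w = t_e / 0.707 = 0.2541 in → use 5/16 in.

w = 5/16 in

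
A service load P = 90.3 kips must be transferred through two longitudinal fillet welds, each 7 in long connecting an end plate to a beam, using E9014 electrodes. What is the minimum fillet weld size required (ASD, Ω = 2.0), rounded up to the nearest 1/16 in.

w = 3/8 in

E90XX → F_EXX = 90 ksi.
Total weld length L = 14 in.
Required throat t_e = P × Ω / (0.6 F_EXX × L) = 90.3 × 2.0 / (0.6 × 90 × 14) = 0.2389 in.
Required leg w = t_e / 0.707 = 0.3379 in → use 3/8 in.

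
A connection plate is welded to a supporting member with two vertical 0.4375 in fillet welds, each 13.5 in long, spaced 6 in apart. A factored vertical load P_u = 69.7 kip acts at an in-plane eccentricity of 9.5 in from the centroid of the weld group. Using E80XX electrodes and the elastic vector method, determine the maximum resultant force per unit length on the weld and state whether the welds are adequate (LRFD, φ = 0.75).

E80XX → F_EXX = 80 ksi.
Total weld length L_w = 27 in. Treat welds as unit-width lines.
Polar moment about centroid: J = 2[d³/12 + d(b/2)²] = 2[13.5³/12 + 13.5×3²] = 653.1 in³.
Direct shear f_v = P/L_w = 69.7 / 27 = 2.581 kip/in (vertical).
Torsion M = P·e = 69.7 × 9.5 = 662.15 kip·in.
Critical point at (x, y) = (3, 6.75) from centroid. f_tx = M·y/J = 6.844 kip/in; f_ty = M·x/J = 3.042 kip/in.
Resultant f_max = √[f_tx² + (f_v + f_ty)²] = √[6.844² + (2.581 + 3.042)²] = 8.858 kip/in.
Capacity per unit length: φr_n = 0.75 × 0.6 × 80 × (0.707 × 0.4375) = 11.14 kip/in.
8.858 ≤ 11.14 → adequate.

f_max ≈ 8.86 kip/in; adequate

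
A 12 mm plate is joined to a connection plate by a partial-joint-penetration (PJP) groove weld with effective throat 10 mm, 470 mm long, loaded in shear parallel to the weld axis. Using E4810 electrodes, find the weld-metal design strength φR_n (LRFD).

E48XX → F_EXX = 480 MPa.
Effective throat (given) t_e = 10 mm.
A_we = 10 × 470 = 4700 mm².
F_nw = 0.6 F_EXX = 288 MPa.
φR_n = 0.75 × 288 × 4700 × 10⁻³ = 1015 kN.

φR_n ≈ 1020 kN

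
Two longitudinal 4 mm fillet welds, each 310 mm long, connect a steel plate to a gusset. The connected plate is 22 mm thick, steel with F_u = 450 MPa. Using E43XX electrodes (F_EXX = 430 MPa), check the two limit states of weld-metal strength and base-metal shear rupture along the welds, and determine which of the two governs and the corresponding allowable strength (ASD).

R_n/Ω ≈ 226 kN (weld metal governs)

t_e = 0.707 × 4 = 2.828 mm; L = 620 mm.
Weld metal: R_n/Ω = (1/2.0) × 0.6 × 430 × 2.828 × 620 × 10⁻³ = 226.2 kN.
Base metal (shear rupture): R_n/Ω = (1/2.0) × 0.6 × 450 × 22 × 620 × 10⁻³ = 1841 kN.
Governing: weld metal.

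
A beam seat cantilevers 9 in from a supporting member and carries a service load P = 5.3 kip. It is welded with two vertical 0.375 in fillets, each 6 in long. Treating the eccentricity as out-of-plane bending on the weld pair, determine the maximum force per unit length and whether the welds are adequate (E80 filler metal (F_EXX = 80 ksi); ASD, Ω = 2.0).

L_w = 2 × 6 = 12 in; section modulus (unit throat) S = 2 × L²/6 = 12 in².
Direct shear f_v = P/L_w = 5.3/12 = 0.4417 kip/in.
Moment M = P × e = 5.3 × 9 = 47.7 kip·in; bending f_b = M/S = 3.975 kip/in.
f_max = √(f_v² + f_b²) = √(0.4417² + 3.975²) = 3.999 kip/in.
r_n/Ω = (1/2.0) × 0.6 × 80 × (0.707 × 0.375) = 6.363 kip/in → adequate.

f_max ≈ 4 kip/in; adequate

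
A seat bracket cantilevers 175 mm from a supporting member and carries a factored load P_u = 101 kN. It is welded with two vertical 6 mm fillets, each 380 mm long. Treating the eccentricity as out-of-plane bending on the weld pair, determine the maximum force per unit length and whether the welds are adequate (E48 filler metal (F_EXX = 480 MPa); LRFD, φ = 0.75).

f_max ≈ 391 N/mm; adequate

L_w = 2 × 380 = 760 mm; section modulus (unit throat) S = 2 × L²/6 = 48130 mm².
Direct shear f_v = P/L_w = 101×10³/760 = 132.9 N/mm.
Moment M = P × e = 101×10³ × 175 = 17675000 N·mm; bending f_b = M/S = 367.2 N/mm.
f_max = √(f_v² + f_b²) = √(132.9² + 367.2²) = 390.5 N/mm.
φr_n = 0.75 × 0.6 × 480 × (0.707 × 6) = 916.3 N/mm → adequate.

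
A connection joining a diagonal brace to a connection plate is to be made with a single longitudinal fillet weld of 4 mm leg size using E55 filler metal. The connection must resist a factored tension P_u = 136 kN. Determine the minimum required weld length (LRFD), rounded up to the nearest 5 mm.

L = 195 mm

E55XX → F_EXX = 550 MPa.
Throat t_e = 0.707 × 4 = 2.828 mm.
φr_n = 0.75 × 0.6 × 550 × 2.828 × 10⁻³ = 0.6999 kN/mm.
L_req = P_u / φr_n = 136 / 0.6999 = 194.3 mm total.
Round up → use L = 195 mm.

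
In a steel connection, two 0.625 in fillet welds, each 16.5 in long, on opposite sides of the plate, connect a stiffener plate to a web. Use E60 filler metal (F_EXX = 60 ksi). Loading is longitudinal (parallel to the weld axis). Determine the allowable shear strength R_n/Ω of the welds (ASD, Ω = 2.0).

Effective throat t_e = 0.707 × 0.625 = 0.4419 in.
Total length L = 33 in; A_we = 0.4419 × 33 = 14.58 in².
F_nw = 0.6 F_EXX = 0.6 × 60 = 36 ksi.
R_n = 36 × 14.58 = 524.9 kip; R_n/Ω = 524.9/2.0 = 262.5 kip.

R_n/Ω ≈ 262 kip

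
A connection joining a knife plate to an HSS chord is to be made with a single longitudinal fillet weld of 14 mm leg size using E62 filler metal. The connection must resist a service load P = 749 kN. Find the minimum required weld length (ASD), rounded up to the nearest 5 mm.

E62XX → F_EXX = 620 MPa.
Throat t_e = 0.707 × 14 = 9.898 mm.
r_n/Ω = (0.6 × 620 × 9.898) / 2.0 = 1841 N/mm = 1.841 kN/mm.
L_req = P / (r_n/Ω) = 749 / 1.841 = 406.8 mm total.
Round up → use L = 410 mm.

L = 410 mm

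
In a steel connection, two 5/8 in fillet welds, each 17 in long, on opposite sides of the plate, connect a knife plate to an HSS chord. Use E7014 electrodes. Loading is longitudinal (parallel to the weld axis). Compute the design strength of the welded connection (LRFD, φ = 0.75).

φR_n ≈ 473 kips

E70XX → F_EXX = 70 ksi.
Effective throat t_e = 0.707 × 0.625 = 0.4419 in.
Total length L = 34 in; A_we = 0.4419 × 34 = 15.02 in².
F_nw = 0.6 F_EXX = 0.6 × 70 = 42 ksi.
φR_n = 0.75 × 42 × 15.02 = 473.2 kips.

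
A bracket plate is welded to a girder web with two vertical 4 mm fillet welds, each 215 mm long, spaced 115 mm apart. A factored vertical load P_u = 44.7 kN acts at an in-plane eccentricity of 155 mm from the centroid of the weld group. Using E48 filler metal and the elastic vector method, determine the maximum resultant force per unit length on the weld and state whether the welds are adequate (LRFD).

E48XX → F_EXX = 480 MPa.
Total weld length L_w = 430 mm. Treat welds as unit-width lines.
Polar moment about centroid: J = 2[d³/12 + d(b/2)²] = 2[215³/12 + 215×57.5²] = 3078000 mm³.
Direct shear f_v = P/L_w = 44.7×10³ / 430 = 104 N/mm (vertical).
Torsion M = P·e = 44.7×10³ × 155 = 6928500 N·mm.
Critical point at (x, y) = (57.5, 107.5) from centroid. f_tx = M·y/J = 242 N/mm; f_ty = M·x/J = 129.4 N/mm.
Resultant f_max = √[f_tx² + (f_v + f_ty)²] = √[242² + (104 + 129.4)²] = 336.2 N/mm.
Capacity per unit length: φr_n = 0.75 × 0.6 × 480 × (0.707 × 4) = 610.8 N/mm.
336.2 ≤ 610.8 → adequate.

f_max ≈ 336 N/mm; adequate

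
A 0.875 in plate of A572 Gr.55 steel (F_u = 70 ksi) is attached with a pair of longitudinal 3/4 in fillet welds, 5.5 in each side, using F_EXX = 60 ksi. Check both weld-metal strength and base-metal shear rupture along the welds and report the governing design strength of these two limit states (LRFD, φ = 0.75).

t_e = 0.707 × 0.75 = 0.5302 in; L = 11 in.
Weld metal: φR_n = 0.75 × 0.6 × 60 × 0.5302 × 11 = 157.5 kip.
Base metal (shear rupture): φR_n = 0.75 × 0.6 × 70 × 0.875 × 11 = 303.2 kip.
Governing: weld metal.

φR_n ≈ 157 kip (weld metal governs)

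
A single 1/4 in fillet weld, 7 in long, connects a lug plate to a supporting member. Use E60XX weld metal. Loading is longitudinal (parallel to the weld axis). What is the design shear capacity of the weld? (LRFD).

φR_n ≈ 33.4 kip

E60XX → F_EXX = 60 ksi.
Effective throat t_e = 0.707 × 0.25 = 0.1767 in.
Total length L = 7 in; A_we = 0.1767 × 7 = 1.237 in².
F_nw = 0.6 F_EXX = 0.6 × 60 = 36 ksi.
φR_n = 0.75 × 36 × 1.237 = 33.41 kip.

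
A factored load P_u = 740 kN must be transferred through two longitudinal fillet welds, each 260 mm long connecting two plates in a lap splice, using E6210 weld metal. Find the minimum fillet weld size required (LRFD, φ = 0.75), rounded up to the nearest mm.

w = 8 mm

E62XX → F_EXX = 620 MPa.
Total weld length L = 520 mm.
Required throat t_e = P_u / (φ × 0.6 F_EXX × L) = 740 / (0.75 × 0.6 × 620 × 520 × 10⁻³) = 5.101 mm.
Required leg w = t_e / 0.707 = 7.214 mm → use 8 mm.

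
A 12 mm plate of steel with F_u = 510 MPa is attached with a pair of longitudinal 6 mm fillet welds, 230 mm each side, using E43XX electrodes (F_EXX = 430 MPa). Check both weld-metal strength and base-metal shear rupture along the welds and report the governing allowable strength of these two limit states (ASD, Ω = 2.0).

t_e = 0.707 × 6 = 4.242 mm; L = 460 mm.
Weld metal: R_n/Ω = (1/2.0) × 0.6 × 430 × 4.242 × 460 × 10⁻³ = 251.7 kN.
Base metal (shear rupture): R_n/Ω = (1/2.0) × 0.6 × 510 × 12 × 460 × 10⁻³ = 844.6 kN.
Governing: weld metal.

R_n/Ω ≈ 252 kN (weld metal governs)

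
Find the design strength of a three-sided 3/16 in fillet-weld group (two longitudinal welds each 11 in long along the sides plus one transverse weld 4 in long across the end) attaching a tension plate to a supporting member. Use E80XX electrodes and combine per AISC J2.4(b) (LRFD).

φR_n ≈ 124 kip

E80XX → F_EXX = 80 ksi.
t_e = 0.707 × 0.1875 = 0.1326 in.
R_nwl = 0.6 × 80 × 0.1326 × 22 = 140 kip (longitudinal, 2 welds).
R_nwt = 0.6 × 80 × 0.1326 × 4 = 25.45 kip (transverse, base value).
(i) R_nwl + R_nwt = 165.4 kip; (ii) 0.85 R_nwl + 1.5 R_nwt = 157.2 kip.
R_n = max = 165.4 kip [governs: (i)]; φR_n = 124.1 kip.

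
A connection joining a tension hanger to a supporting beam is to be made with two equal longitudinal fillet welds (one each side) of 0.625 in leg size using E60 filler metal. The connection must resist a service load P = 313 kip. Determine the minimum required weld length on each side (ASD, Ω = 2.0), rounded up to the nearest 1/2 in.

E60XX → F_EXX = 60 ksi.
Throat t_e = 0.707 × 0.625 = 0.4419 in.
r_n/Ω = (0.6 × 60 × 0.4419) / 2.0 = 7.954 kip/in.
L_req = P / (r_n/Ω) = 313 / 7.954 = 39.35 in total.
Per side: 39.35 / 2 = 19.68 in.
Round up → use L = 20 in on each side.

L = 20 in on each side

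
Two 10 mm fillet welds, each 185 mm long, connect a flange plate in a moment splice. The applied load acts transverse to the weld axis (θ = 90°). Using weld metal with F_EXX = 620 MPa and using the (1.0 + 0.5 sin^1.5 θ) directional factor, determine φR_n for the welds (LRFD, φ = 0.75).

t_e = 0.707 × 10 = 7.07 mm; A_we = 7.07 × 370 = 2616 mm².
Directional factor: 1.0 + 0.5 sin^1.5(90°) = 1.5.
F_nw = 0.6 × 620 × 1.5 = 558 MPa.
φR_n = 0.75 × 558 × 2616 × 10⁻³ = 1095 kN.

φR_n ≈ 1090 kN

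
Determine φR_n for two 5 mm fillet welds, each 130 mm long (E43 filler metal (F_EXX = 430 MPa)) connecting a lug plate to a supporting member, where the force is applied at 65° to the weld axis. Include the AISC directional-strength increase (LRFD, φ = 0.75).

t_e = 0.707 × 5 = 3.535 mm; A_we = 3.535 × 260 = 919.1 mm².
Directional factor: 1.0 + 0.5 sin^1.5(65°) = 1.431.
F_nw = 0.6 × 430 × 1.431 = 369.3 MPa.
φR_n = 0.75 × 369.3 × 919.1 × 10⁻³ = 254.6 kN.

φR_n ≈ 255 kN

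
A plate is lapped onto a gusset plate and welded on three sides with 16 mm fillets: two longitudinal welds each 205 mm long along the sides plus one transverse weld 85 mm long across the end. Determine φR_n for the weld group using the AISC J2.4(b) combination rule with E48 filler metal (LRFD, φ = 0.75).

E48XX → F_EXX = 480 MPa.
t_e = 0.707 × 16 = 11.31 mm.
R_nwl = 0.6 × 480 × 11.31 × 410 × 10⁻³ = 1336 kN (longitudinal, 2 welds).
R_nwt = 0.6 × 480 × 11.31 × 85 × 10⁻³ = 276.9 kN (transverse, base value).
(i) R_nwl + R_nwt = 1613 kN; (ii) 0.85 R_nwl + 1.5 R_nwt = 1551 kN.
R_n = max = 1613 kN [governs: (i)]; φR_n = 1209 kN.

φR_n ≈ 1210 kN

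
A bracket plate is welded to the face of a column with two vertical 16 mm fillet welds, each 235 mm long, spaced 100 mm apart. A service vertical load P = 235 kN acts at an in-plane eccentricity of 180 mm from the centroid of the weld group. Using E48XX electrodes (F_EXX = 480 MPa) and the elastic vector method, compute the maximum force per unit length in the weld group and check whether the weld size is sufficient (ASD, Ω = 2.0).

f_max ≈ 1870 N/mm; NOT adequate

Total weld length L_w = 470 mm. Treat welds as unit-width lines.
Polar moment about centroid: J = 2[d³/12 + d(b/2)²] = 2[235³/12 + 235×50²] = 3338000 mm³.
Direct shear f_v = P/L_w = 235×10³ / 470 = 500 N/mm (vertical).
Torsion M = P·e = 235×10³ × 180 = 42300000 N·mm.
Critical point at (x, y) = (50, 117.5) from centroid. f_tx = M·y/J = 1489 N/mm; f_ty = M·x/J = 633.6 N/mm.
Resultant f_max = √[f_tx² + (f_v + f_ty)²] = √[1489² + (500 + 633.6)²] = 1871 N/mm.
Capacity per unit length: r_n/Ω = (1/2.0) × 0.6 × 480 × (0.707 × 16) = 1629 N/mm.
1871 > 1629 → NOT adequate.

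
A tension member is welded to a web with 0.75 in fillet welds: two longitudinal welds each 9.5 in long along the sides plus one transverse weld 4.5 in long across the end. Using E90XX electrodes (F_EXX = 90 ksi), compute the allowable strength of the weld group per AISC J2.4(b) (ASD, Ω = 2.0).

R_n/Ω ≈ 336 kip

t_e = 0.707 × 0.75 = 0.5302 in.
R_nwl = 0.6 × 90 × 0.5302 × 19 = 544 kip (longitudinal, 2 welds).
R_nwt = 0.6 × 90 × 0.5302 × 4.5 = 128.9 kip (transverse, base value).
(i) R_nwl + R_nwt = 672.9 kip; (ii) 0.85 R_nwl + 1.5 R_nwt = 655.7 kip.
R_n = max = 672.9 kip [governs: (i)]; R_n/Ω = 336.4 kip.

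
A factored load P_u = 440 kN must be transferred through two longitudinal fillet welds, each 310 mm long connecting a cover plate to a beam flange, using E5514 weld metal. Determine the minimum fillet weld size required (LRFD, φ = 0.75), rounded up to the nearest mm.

w = 5 mm

E55XX → F_EXX = 550 MPa.
Total weld length L = 620 mm.
Required throat t_e = P_u / (φ × 0.6 F_EXX × L) = 440 / (0.75 × 0.6 × 550 × 620 × 10⁻³) = 2.867 mm.
Required leg w = t_e / 0.707 = 4.056 mm → use 5 mm.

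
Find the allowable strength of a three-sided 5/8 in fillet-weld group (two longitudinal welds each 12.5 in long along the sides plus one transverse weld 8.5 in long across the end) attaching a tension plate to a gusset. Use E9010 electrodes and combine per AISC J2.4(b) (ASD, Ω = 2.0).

R_n/Ω ≈ 406 kips

E90XX → F_EXX = 90 ksi.
t_e = 0.707 × 0.625 = 0.4419 in.
R_nwl = 0.6 × 90 × 0.4419 × 25 = 596.5 kips (longitudinal, 2 welds).
R_nwt = 0.6 × 90 × 0.4419 × 8.5 = 202.8 kips (transverse, base value).
(i) R_nwl + R_nwt = 799.4 kips; (ii) 0.85 R_nwl + 1.5 R_nwt = 811.3 kips.
R_n = max = 811.3 kips [governs: (ii)]; R_n/Ω = 405.6 kips.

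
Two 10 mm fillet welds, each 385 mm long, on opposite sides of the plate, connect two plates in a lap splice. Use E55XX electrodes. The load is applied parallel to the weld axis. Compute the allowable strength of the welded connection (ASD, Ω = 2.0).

R_n/Ω ≈ 898 kN

E55XX → F_EXX = 550 MPa.
Effective throat t_e = 0.707 × 10 = 7.07 mm.
Total length L = 770 mm; A_we = 7.07 × 770 = 5444 mm².
F_nw = 0.6 F_EXX = 0.6 × 550 = 330 MPa.
R_n = 330 × 5444 × 10⁻³ = 1796 kN; R_n/Ω = 1796/2.0 = 898.2 kN.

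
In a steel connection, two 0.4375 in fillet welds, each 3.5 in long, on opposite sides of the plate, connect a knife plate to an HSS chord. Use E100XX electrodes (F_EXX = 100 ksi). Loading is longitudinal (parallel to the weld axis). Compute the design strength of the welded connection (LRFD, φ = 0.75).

φR_n ≈ 97.4 kip

Effective throat t_e = 0.707 × 0.4375 = 0.3093 in.
Total length L = 7 in; A_we = 0.3093 × 7 = 2.165 in².
F_nw = 0.6 F_EXX = 0.6 × 100 = 60 ksi.
φR_n = 0.75 × 60 × 2.165 = 97.43 kip.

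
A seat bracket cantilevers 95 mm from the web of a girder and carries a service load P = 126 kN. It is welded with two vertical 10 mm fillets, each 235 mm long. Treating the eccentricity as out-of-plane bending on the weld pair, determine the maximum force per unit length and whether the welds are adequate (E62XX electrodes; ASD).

f_max ≈ 703 N/mm; adequate

E62XX → F_EXX = 620 MPa.
L_w = 2 × 235 = 470 mm; section modulus (unit throat) S = 2 × L²/6 = 18410 mm².
Direct shear f_v = P/L_w = 126×10³/470 = 268.1 N/mm.
Moment M = P × e = 126×10³ × 95 = 11970000 N·mm; bending f_b = M/S = 650.2 N/mm.
f_max = √(f_v² + f_b²) = √(268.1² + 650.2²) = 703.3 N/mm.
r_n/Ω = (1/2.0) × 0.6 × 620 × (0.707 × 10) = 1315 N/mm → adequate.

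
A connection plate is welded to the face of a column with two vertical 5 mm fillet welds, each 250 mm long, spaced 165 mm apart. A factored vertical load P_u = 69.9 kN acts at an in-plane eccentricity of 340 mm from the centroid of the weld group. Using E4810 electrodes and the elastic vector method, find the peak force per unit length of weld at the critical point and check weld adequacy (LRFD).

f_max ≈ 680 N/mm; adequate

E48XX → F_EXX = 480 MPa.
Total weld length L_w = 500 mm. Treat welds as unit-width lines.
Polar moment about centroid: J = 2[d³/12 + d(b/2)²] = 2[250³/12 + 250×82.5²] = 6007000 mm³.
Direct shear f_v = P/L_w = 69.9×10³ / 500 = 139.8 N/mm (vertical).
Torsion M = P·e = 69.9×10³ × 340 = 23766000 N·mm.
Critical point at (x, y) = (82.5, 125) from centroid. f_tx = M·y/J = 494.5 N/mm; f_ty = M·x/J = 326.4 N/mm.
Resultant f_max = √[f_tx² + (f_v + f_ty)²] = √[494.5² + (139.8 + 326.4)²] = 679.6 N/mm.
Capacity per unit length: φr_n = 0.75 × 0.6 × 480 × (0.707 × 5) = 763.6 N/mm.
679.6 ≤ 763.6 → adequate.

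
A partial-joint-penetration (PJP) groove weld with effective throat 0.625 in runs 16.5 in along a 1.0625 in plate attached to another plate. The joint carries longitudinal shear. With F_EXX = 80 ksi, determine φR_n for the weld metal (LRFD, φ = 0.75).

φR_n ≈ 371 kip

Effective throat (given) t_e = 0.625 in.
A_we = 0.625 × 16.5 = 10.31 in².
F_nw = 0.6 F_EXX = 48 ksi.
φR_n = 0.75 × 48 × 10.31 = 371.2 kip.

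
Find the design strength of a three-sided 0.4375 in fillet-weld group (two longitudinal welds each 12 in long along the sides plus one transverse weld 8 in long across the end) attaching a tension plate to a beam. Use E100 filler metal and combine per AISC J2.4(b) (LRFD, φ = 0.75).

φR_n ≈ 451 kips

E100XX → F_EXX = 100 ksi.
t_e = 0.707 × 0.4375 = 0.3093 in.
R_nwl = 0.6 × 100 × 0.3093 × 24 = 445.4 kips (longitudinal, 2 welds).
R_nwt = 0.6 × 100 × 0.3093 × 8 = 148.5 kips (transverse, base value).
(i) R_nwl + R_nwt = 593.9 kips; (ii) 0.85 R_nwl + 1.5 R_nwt = 601.3 kips.
R_n = max = 601.3 kips [governs: (ii)]; φR_n = 451 kips.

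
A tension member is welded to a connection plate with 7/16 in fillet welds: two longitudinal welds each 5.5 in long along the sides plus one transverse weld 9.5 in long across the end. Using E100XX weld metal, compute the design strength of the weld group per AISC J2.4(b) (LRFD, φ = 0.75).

E100XX → F_EXX = 100 ksi.
t_e = 0.707 × 0.4375 = 0.3093 in.
R_nwl = 0.6 × 100 × 0.3093 × 11 = 204.1 kips (longitudinal, 2 welds).
R_nwt = 0.6 × 100 × 0.3093 × 9.5 = 176.3 kips (transverse, base value).
(i) R_nwl + R_nwt = 380.5 kips; (ii) 0.85 R_nwl + 1.5 R_nwt = 438 kips.
R_n = max = 438 kips [governs: (ii)]; φR_n = 328.5 kips.

φR_n ≈ 328 kips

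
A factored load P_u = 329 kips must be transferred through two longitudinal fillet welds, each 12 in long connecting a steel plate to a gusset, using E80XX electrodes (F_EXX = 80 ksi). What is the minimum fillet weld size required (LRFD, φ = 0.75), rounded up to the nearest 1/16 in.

w = 9/16 in

Total weld length L = 24 in.
Required throat t_e = P_u / (φ × 0.6 F_EXX × L) = 329 / (0.75 × 0.6 × 80 × 24) = 0.3808 in.
Required leg w = t_e / 0.707 = 0.5386 in → use 9/16 in.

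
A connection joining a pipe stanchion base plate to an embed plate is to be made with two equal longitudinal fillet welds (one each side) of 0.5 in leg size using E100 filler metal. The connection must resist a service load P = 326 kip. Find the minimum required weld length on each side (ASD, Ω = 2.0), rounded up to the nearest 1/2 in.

L = 15.5 in on each side

E100XX → F_EXX = 100 ksi.
Throat t_e = 0.707 × 0.5 = 0.3535 in.
r_n/Ω = (0.6 × 100 × 0.3535) / 2.0 = 10.6 kip/in.
L_req = P / (r_n/Ω) = 326 / 10.6 = 30.74 in total.
Per side: 30.74 / 2 = 15.37 in.
Round up → use L = 15.5 in on each side.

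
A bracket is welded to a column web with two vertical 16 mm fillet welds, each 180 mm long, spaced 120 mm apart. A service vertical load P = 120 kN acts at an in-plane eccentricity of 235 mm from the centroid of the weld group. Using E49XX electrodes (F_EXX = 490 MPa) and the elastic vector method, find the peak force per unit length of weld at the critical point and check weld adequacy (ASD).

f_max ≈ 1550 N/mm; adequate

Total weld length L_w = 360 mm. Treat welds as unit-width lines.
Polar moment about centroid: J = 2[d³/12 + d(b/2)²] = 2[180³/12 + 180×60²] = 2268000 mm³.
Direct shear f_v = P/L_w = 120×10³ / 360 = 333.3 N/mm (vertical).
Torsion M = P·e = 120×10³ × 235 = 28200000 N·mm.
Critical point at (x, y) = (60, 90) from centroid. f_tx = M·y/J = 1119 N/mm; f_ty = M·x/J = 746 N/mm.
Resultant f_max = √[f_tx² + (f_v + f_ty)²] = √[1119² + (333.3 + 746)²] = 1555 N/mm.
Capacity per unit length: r_n/Ω = (1/2.0) × 0.6 × 490 × (0.707 × 16) = 1663 N/mm.
1555 ≤ 1663 → adequate.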